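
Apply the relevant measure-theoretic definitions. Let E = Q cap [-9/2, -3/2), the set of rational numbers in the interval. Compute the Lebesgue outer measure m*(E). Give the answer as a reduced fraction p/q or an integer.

The set Q cap [-9/2, -3/2) is countable (a subset of the countable set Q). Lebesgue outer measure of any countable set is 0: each singleton {q} has m*({q}) = 0, and by countable subadditivity m*(union_k {q_k}) <= sum_k m*({q_k}) = sum_k 0 = 0. The reverse inequality m*(E) >= 0 is automatic. So m*(Q cap [-9/2, -3/2)) = 0.

0


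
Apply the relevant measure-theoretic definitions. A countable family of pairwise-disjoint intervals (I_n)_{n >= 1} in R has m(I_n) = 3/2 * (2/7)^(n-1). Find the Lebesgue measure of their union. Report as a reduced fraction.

By countable additivity of the Lebesgue measure on pairwise disjoint measurable sets,
  m(union_{n >= 1} I_n) = sum_{n >= 1} m(I_n) = sum_{n >= 1} a * r^(n-1),
  with a = 3/2 and r = 2/7.
Since 0 < r = 2/7 < 1, the geometric series converges:
  sum_{n >= 1} a * r^(n-1) = a / (1 - r).
  = 3/2 / (1 - 2/7)
  = 3/2 / (5/7)
  = 21/10.

21/10


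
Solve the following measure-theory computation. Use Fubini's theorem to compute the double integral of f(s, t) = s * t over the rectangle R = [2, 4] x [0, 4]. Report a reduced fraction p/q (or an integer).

f(s, t) is a tensor product of a function of s and a function of t, and both factors are bounded continuous (hence Lebesgue integrable) on the rectangle, so Fubini's theorem applies:
  integral_R f d(m x m) = (integral_a1^b1 s ds) * (integral_a2^b2 t dt).
Inner integral in s: integral_{2}^{4} s ds = (4^2 - 2^2)/2
  = 6.
Inner integral in t: integral_{0}^{4} t dt = (4^2 - 0^2)/2
  = 8.
Product: (6) * (8) = 48.

48


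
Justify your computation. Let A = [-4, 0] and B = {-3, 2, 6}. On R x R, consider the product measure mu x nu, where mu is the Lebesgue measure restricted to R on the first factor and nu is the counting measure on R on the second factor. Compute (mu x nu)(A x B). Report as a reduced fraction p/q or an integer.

For a measurable rectangle A x B, the product measure satisfies
  (mu x nu)(A x B) = mu(A) * nu(B).
  mu(A) = 4.
  nu(B) = 3.
  (mu x nu)(A x B) = 4 * 3 = 12.

12


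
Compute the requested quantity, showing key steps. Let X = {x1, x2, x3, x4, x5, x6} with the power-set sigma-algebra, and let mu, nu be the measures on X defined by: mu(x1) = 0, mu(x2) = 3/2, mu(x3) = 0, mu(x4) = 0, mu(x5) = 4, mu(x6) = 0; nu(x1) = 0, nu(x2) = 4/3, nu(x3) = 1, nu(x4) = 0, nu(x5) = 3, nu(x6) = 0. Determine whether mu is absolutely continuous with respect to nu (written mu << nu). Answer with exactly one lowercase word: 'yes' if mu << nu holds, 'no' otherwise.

mu << nu means: every nu-null measurable set is also mu-null; equivalently, for every atom x, if nu({x}) = 0 then mu({x}) = 0.
Checking each atom:
  x1: nu = 0, mu = 0 -> consistent with mu << nu.
  x2: nu = 4/3 > 0 -> no constraint.
  x3: nu = 1 > 0 -> no constraint.
  x4: nu = 0, mu = 0 -> consistent with mu << nu.
  x5: nu = 3 > 0 -> no constraint.
  x6: nu = 0, mu = 0 -> consistent with mu << nu.
No atom violates the condition. Therefore mu << nu.

yes


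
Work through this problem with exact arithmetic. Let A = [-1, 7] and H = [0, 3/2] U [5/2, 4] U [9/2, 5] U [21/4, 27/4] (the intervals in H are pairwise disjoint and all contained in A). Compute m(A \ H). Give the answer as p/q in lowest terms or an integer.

The ambient interval has length m(A) = 7 - (-1) = 8.
Since the holes are disjoint and sit inside A, by finite additivity
  m(H) = sum_i (b_i - a_i), and m(A \ H) = m(A) - m(H).
Computing the hole measures:
  m(H_1) = 3/2 - 0 = 3/2.
  m(H_2) = 4 - 5/2 = 3/2.
  m(H_3) = 5 - 9/2 = 1/2.
  m(H_4) = 27/4 - 21/4 = 3/2.
Summed: m(H) = 3/2 + 3/2 + 1/2 + 3/2 = 5.
So m(A \ H) = 8 - 5 = 3.

3


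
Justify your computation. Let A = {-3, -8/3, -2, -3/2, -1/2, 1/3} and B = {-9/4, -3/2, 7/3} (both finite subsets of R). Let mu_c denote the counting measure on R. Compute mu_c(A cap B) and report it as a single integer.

Counting measure on a finite set equals cardinality. mu_c(A cap B) = |A cap B| (elements appearing in both).
Enumerating the elements of A that also lie in B gives 1 element(s).
So mu_c(A cap B) = 1.

1


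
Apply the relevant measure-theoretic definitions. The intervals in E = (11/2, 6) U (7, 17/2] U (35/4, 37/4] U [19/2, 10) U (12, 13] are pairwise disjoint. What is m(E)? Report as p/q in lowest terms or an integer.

For pairwise disjoint intervals, m(union_i I_i) = sum_i m(I_i),
and m is invariant under swapping open/closed endpoints (single points have measure 0).
So m(E) = sum_i (b_i - a_i).
  I_1 has length 6 - 11/2 = 1/2.
  I_2 has length 17/2 - 7 = 3/2.
  I_3 has length 37/4 - 35/4 = 1/2.
  I_4 has length 10 - 19/2 = 1/2.
  I_5 has length 13 - 12 = 1.
Summing:
  m(E) = 1/2 + 3/2 + 1/2 + 1/2 + 1 = 4.

4


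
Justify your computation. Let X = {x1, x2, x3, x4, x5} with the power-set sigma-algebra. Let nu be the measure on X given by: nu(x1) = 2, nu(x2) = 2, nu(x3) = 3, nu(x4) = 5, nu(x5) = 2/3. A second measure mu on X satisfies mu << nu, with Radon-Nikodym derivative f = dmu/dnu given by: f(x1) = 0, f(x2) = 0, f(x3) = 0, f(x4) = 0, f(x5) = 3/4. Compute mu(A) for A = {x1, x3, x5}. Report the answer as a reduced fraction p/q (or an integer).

By the defining property of the Radon-Nikodym derivative, for every measurable set A,
  mu(A) = integral_A f dnu.
Since nu is a discrete measure concentrated on the atoms of X, the integral over A reduces to the sum
  mu(A) = sum_{x in A} f(x) * nu({x}).
Computing each term:
  x1: f(x1) * nu(x1) = 0 * 2 = 0.
  x3: f(x3) * nu(x3) = 0 * 3 = 0.
  x5: f(x5) * nu(x5) = 3/4 * 2/3 = 1/2.
Summing: mu(A) = 0 + 0 + 1/2 = 1/2.

1/2


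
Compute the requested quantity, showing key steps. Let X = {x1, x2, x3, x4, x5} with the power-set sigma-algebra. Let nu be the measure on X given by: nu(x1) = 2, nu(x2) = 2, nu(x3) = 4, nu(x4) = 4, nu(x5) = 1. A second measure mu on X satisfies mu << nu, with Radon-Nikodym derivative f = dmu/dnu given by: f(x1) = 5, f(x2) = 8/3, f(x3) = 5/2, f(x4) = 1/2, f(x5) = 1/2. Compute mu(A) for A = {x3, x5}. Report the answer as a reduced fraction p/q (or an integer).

By the defining property of the Radon-Nikodym derivative, for every measurable set A,
  mu(A) = integral_A f dnu.
Since nu is a discrete measure concentrated on the atoms of X, the integral over A reduces to the sum
  mu(A) = sum_{x in A} f(x) * nu({x}).
Computing each term:
  x3: f(x3) * nu(x3) = 5/2 * 4 = 10.
  x5: f(x5) * nu(x5) = 1/2 * 1 = 1/2.
Summing: mu(A) = 10 + 1/2 = 21/2.

21/2


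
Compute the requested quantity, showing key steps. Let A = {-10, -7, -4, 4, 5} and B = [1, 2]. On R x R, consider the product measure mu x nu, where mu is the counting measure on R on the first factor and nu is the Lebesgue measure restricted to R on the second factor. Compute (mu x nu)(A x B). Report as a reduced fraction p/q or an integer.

For a measurable rectangle A x B, the product measure satisfies
  (mu x nu)(A x B) = mu(A) * nu(B).
  mu(A) = 5.
  nu(B) = 1.
  (mu x nu)(A x B) = 5 * 1 = 5.

5


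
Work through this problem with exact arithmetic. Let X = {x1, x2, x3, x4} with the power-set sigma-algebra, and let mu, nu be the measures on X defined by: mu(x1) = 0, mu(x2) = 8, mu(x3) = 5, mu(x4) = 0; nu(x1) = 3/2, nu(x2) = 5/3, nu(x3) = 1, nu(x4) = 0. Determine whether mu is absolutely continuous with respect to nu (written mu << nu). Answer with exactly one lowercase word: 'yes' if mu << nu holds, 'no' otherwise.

mu << nu means: every nu-null measurable set is also mu-null; equivalently, for every atom x, if nu({x}) = 0 then mu({x}) = 0.
Checking each atom:
  x1: nu = 3/2 > 0 -> no constraint.
  x2: nu = 5/3 > 0 -> no constraint.
  x3: nu = 1 > 0 -> no constraint.
  x4: nu = 0, mu = 0 -> consistent with mu << nu.
No atom violates the condition. Therefore mu << nu.

yes


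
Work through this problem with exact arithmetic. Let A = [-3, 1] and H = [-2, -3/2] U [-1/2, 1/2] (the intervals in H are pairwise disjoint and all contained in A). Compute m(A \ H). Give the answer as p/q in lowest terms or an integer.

The ambient interval has length m(A) = 1 - (-3) = 4.
Since the holes are disjoint and sit inside A, by finite additivity
  m(H) = sum_i (b_i - a_i), and m(A \ H) = m(A) - m(H).
Computing the hole measures:
  m(H_1) = -3/2 - (-2) = 1/2.
  m(H_2) = 1/2 - (-1/2) = 1.
Summed: m(H) = 1/2 + 1 = 3/2.
So m(A \ H) = 4 - 3/2 = 5/2.

5/2


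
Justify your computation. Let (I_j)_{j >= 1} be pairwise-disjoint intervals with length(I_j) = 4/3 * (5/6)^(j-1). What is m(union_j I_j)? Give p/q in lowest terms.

By countable additivity of the Lebesgue measure on pairwise disjoint measurable sets,
  m(union_{j >= 1} I_j) = sum_{j >= 1} m(I_j) = sum_{j >= 1} a * r^(j-1),
  with a = 4/3 and r = 5/6.
Since 0 < r = 5/6 < 1, the geometric series converges:
  sum_{j >= 1} a * r^(j-1) = a / (1 - r).
  = 4/3 / (1 - 5/6)
  = 4/3 / (1/6)
  = 8.

8


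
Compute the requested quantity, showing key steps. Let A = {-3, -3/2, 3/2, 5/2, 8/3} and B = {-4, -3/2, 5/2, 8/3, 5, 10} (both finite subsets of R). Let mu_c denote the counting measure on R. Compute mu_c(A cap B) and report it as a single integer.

Counting measure on a finite set equals cardinality. mu_c(A cap B) = |A cap B| (elements appearing in both).
Enumerating the elements of A that also lie in B gives 3 element(s).
So mu_c(A cap B) = 3.

3


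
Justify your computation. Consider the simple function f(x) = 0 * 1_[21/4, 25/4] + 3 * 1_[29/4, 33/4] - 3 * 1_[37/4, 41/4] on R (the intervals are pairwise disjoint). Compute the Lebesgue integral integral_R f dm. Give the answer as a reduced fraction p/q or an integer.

For a simple function f = sum_i c_i * 1_{A_i} with disjoint A_i,
  integral f dm = sum_i c_i * m(A_i).
Lengths of the A_i:
  m(A_1) = 25/4 - 21/4 = 1.
  m(A_2) = 33/4 - 29/4 = 1.
  m(A_3) = 41/4 - 37/4 = 1.
Contributions c_i * m(A_i):
  (0) * (1) = 0.
  (3) * (1) = 3.
  (-3) * (1) = -3.
Total: 0 + 3 - 3 = 0.

0


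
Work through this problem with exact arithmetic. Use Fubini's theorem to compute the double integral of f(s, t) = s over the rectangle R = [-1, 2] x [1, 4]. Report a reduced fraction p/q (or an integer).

f(s, t) is a tensor product of a function of s and a function of t, and both factors are bounded continuous (hence Lebesgue integrable) on the rectangle, so Fubini's theorem applies:
  integral_R f d(m x m) = (integral_a1^b1 s ds) * (integral_a2^b2 1 dt).
Inner integral in s: integral_{-1}^{2} s ds = (2^2 - (-1)^2)/2
  = 3/2.
Inner integral in t: integral_{1}^{4} 1 dt = (4^1 - 1^1)/1
  = 3.
Product: (3/2) * (3) = 9/2.

9/2


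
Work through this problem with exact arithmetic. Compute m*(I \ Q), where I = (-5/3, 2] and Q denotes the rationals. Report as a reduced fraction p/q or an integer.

The interval I = (-5/3, 2] has m(I) = 2 - (-5/3) = 11/3 (endpoints are measure-zero, so open/closed/half-open agree). Write I = (I cap Q) u (I \ Q). The rationals in I are countable, so m*(I cap Q) = 0 (cover each rational by intervals whose total length is arbitrarily small). By countable subadditivity m*(I) <= m*(I cap Q) + m*(I \ Q), hence m*(I \ Q) >= m(I) = 11/3. The reverse inequality m*(I \ Q) <= m*(I) = 11/3 is trivial since (I \ Q) is a subset of I. Therefore m*(I \ Q) = 11/3.

11/3


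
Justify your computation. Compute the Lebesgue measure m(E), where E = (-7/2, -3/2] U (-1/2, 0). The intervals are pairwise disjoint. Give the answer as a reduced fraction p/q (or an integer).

For pairwise disjoint intervals, m(union_i I_i) = sum_i m(I_i),
and m is invariant under swapping open/closed endpoints (single points have measure 0).
So m(E) = sum_i (b_i - a_i).
  I_1 has length -3/2 - (-7/2) = 2.
  I_2 has length 0 - (-1/2) = 1/2.
Summing:
  m(E) = 2 + 1/2 = 5/2.

5/2


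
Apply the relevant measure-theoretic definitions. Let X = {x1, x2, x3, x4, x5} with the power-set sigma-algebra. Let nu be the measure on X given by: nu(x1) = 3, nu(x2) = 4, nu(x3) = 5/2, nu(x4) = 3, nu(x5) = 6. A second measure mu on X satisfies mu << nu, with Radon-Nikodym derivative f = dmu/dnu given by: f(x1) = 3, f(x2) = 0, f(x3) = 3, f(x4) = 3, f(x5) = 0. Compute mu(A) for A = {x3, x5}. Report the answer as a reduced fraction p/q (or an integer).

By the defining property of the Radon-Nikodym derivative, for every measurable set A,
  mu(A) = integral_A f dnu.
Since nu is a discrete measure concentrated on the atoms of X, the integral over A reduces to the sum
  mu(A) = sum_{x in A} f(x) * nu({x}).
Computing each term:
  x3: f(x3) * nu(x3) = 3 * 5/2 = 15/2.
  x5: f(x5) * nu(x5) = 0 * 6 = 0.
Summing: mu(A) = 15/2 + 0 = 15/2.

15/2


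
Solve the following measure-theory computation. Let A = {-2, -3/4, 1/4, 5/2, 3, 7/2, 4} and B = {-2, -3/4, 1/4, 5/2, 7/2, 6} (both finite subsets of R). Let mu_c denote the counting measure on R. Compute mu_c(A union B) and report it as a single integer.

Counting measure on a finite set equals cardinality. By inclusion-exclusion, |A union B| = |A| + |B| - |A cap B|.
|A| = 7, |B| = 6, |A cap B| = 5.
So mu_c(A union B) = 7 + 6 - 5 = 8.

8


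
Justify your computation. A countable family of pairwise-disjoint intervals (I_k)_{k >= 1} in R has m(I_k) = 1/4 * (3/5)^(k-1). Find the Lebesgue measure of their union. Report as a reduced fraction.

By countable additivity of the Lebesgue measure on pairwise disjoint measurable sets,
  m(union_{k >= 1} I_k) = sum_{k >= 1} m(I_k) = sum_{k >= 1} a * r^(k-1),
  with a = 1/4 and r = 3/5.
Since 0 < r = 3/5 < 1, the geometric series converges:
  sum_{k >= 1} a * r^(k-1) = a / (1 - r).
  = 1/4 / (1 - 3/5)
  = 1/4 / (2/5)
  = 5/8.

5/8


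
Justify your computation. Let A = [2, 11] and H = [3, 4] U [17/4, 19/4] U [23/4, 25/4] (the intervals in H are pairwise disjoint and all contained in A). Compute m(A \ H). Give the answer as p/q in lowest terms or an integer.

The ambient interval has length m(A) = 11 - 2 = 9.
Since the holes are disjoint and sit inside A, by finite additivity
  m(H) = sum_i (b_i - a_i), and m(A \ H) = m(A) - m(H).
Computing the hole measures:
  m(H_1) = 4 - 3 = 1.
  m(H_2) = 19/4 - 17/4 = 1/2.
  m(H_3) = 25/4 - 23/4 = 1/2.
Summed: m(H) = 1 + 1/2 + 1/2 = 2.
So m(A \ H) = 9 - 2 = 7.

7


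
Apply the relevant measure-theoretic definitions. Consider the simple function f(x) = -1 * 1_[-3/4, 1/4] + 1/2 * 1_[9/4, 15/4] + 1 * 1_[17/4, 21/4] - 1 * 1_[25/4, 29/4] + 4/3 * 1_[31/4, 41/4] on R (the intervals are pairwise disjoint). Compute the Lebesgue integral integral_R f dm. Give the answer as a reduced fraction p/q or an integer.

For a simple function f = sum_i c_i * 1_{A_i} with disjoint A_i,
  integral f dm = sum_i c_i * m(A_i).
Lengths of the A_i:
  m(A_1) = 1/4 - (-3/4) = 1.
  m(A_2) = 15/4 - 9/4 = 3/2.
  m(A_3) = 21/4 - 17/4 = 1.
  m(A_4) = 29/4 - 25/4 = 1.
  m(A_5) = 41/4 - 31/4 = 5/2.
Contributions c_i * m(A_i):
  (-1) * (1) = -1.
  (1/2) * (3/2) = 3/4.
  (1) * (1) = 1.
  (-1) * (1) = -1.
  (4/3) * (5/2) = 10/3.
Total: -1 + 3/4 + 1 - 1 + 10/3 = 37/12.

37/12


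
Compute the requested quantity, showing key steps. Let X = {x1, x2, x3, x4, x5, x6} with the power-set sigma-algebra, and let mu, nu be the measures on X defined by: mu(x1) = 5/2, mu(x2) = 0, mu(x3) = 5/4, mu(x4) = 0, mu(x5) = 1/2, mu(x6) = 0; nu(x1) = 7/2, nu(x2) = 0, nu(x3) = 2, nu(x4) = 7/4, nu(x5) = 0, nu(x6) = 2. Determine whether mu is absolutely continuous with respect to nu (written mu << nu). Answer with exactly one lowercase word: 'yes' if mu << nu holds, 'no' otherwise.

mu << nu means: every nu-null measurable set is also mu-null; equivalently, for every atom x, if nu({x}) = 0 then mu({x}) = 0.
Checking each atom:
  x1: nu = 7/2 > 0 -> no constraint.
  x2: nu = 0, mu = 0 -> consistent with mu << nu.
  x3: nu = 2 > 0 -> no constraint.
  x4: nu = 7/4 > 0 -> no constraint.
  x5: nu = 0, mu = 1/2 > 0 -> violates mu << nu.
  x6: nu = 2 > 0 -> no constraint.
The atom(s) x5 violate the condition (nu = 0 but mu > 0). Therefore mu is NOT absolutely continuous w.r.t. nu.

no


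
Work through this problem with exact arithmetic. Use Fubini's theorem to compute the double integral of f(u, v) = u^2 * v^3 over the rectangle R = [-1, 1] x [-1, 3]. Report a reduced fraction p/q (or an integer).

f(u, v) is a tensor product of a function of u and a function of v, and both factors are bounded continuous (hence Lebesgue integrable) on the rectangle, so Fubini's theorem applies:
  integral_R f d(m x m) = (integral_a1^b1 u^2 du) * (integral_a2^b2 v^3 dv).
Inner integral in u: integral_{-1}^{1} u^2 du = (1^3 - (-1)^3)/3
  = 2/3.
Inner integral in v: integral_{-1}^{3} v^3 dv = (3^4 - (-1)^4)/4
  = 20.
Product: (2/3) * (20) = 40/3.

40/3


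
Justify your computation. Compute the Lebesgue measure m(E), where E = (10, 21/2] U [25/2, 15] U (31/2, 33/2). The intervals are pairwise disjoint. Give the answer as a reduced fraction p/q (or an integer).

For pairwise disjoint intervals, m(union_i I_i) = sum_i m(I_i),
and m is invariant under swapping open/closed endpoints (single points have measure 0).
So m(E) = sum_i (b_i - a_i).
  I_1 has length 21/2 - 10 = 1/2.
  I_2 has length 15 - 25/2 = 5/2.
  I_3 has length 33/2 - 31/2 = 1.
Summing:
  m(E) = 1/2 + 5/2 + 1 = 4.

4


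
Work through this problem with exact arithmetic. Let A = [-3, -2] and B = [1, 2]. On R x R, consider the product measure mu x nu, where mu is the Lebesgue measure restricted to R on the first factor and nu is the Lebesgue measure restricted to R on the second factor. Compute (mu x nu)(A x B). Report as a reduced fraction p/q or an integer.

For a measurable rectangle A x B, the product measure satisfies
  (mu x nu)(A x B) = mu(A) * nu(B).
  mu(A) = 1.
  nu(B) = 1.
  (mu x nu)(A x B) = 1 * 1 = 1.

1


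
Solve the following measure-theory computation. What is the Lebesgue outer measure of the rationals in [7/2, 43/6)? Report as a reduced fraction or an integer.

The set Q cap [7/2, 43/6) is countable (a subset of the countable set Q). Lebesgue outer measure of any countable set is 0: each singleton {q} has m*({q}) = 0, and by countable subadditivity m*(union_k {q_k}) <= sum_k m*({q_k}) = sum_k 0 = 0. The reverse inequality m*(E) >= 0 is automatic. So m*(Q cap [7/2, 43/6)) = 0.

0


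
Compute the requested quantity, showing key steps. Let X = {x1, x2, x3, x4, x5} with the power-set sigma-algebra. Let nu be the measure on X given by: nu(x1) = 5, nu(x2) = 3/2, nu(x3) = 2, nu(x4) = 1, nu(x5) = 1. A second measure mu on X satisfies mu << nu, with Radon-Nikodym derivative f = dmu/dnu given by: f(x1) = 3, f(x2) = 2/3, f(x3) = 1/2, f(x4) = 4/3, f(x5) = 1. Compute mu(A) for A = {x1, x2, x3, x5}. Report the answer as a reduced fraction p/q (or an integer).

By the defining property of the Radon-Nikodym derivative, for every measurable set A,
  mu(A) = integral_A f dnu.
Since nu is a discrete measure concentrated on the atoms of X, the integral over A reduces to the sum
  mu(A) = sum_{x in A} f(x) * nu({x}).
Computing each term:
  x1: f(x1) * nu(x1) = 3 * 5 = 15.
  x2: f(x2) * nu(x2) = 2/3 * 3/2 = 1.
  x3: f(x3) * nu(x3) = 1/2 * 2 = 1.
  x5: f(x5) * nu(x5) = 1 * 1 = 1.
Summing: mu(A) = 15 + 1 + 1 + 1 = 18.

18


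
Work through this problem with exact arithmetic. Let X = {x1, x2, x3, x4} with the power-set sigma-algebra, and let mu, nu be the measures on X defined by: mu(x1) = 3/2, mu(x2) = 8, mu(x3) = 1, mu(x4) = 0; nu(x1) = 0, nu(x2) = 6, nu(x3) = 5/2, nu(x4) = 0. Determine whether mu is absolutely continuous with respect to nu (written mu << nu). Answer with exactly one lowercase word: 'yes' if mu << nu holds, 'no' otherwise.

mu << nu means: every nu-null measurable set is also mu-null; equivalently, for every atom x, if nu({x}) = 0 then mu({x}) = 0.
Checking each atom:
  x1: nu = 0, mu = 3/2 > 0 -> violates mu << nu.
  x2: nu = 6 > 0 -> no constraint.
  x3: nu = 5/2 > 0 -> no constraint.
  x4: nu = 0, mu = 0 -> consistent with mu << nu.
The atom(s) x1 violate the condition (nu = 0 but mu > 0). Therefore mu is NOT absolutely continuous w.r.t. nu.

no


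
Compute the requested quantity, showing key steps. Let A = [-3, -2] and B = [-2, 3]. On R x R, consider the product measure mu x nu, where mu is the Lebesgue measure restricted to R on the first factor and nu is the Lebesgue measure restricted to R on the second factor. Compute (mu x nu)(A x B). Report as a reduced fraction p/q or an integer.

For a measurable rectangle A x B, the product measure satisfies
  (mu x nu)(A x B) = mu(A) * nu(B).
  mu(A) = 1.
  nu(B) = 5.
  (mu x nu)(A x B) = 1 * 5 = 5.

5


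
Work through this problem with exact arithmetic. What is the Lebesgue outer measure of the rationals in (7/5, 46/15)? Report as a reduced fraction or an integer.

E = Q cap (7/5, 46/15) is a subset of Q, which is countable. Enumerate Q = {q_1, q_2, ...}; for any eps > 0, cover q_k by the open interval (q_k - eps/2^(k+1), q_k + eps/2^(k+1)), of length eps/2^k. The total cover length is sum_{k>=1} eps/2^k = eps. Hence m*(E) <= m*(Q) <= eps for every eps > 0, and since outer measure is non-negative, m*(E) = 0.

0


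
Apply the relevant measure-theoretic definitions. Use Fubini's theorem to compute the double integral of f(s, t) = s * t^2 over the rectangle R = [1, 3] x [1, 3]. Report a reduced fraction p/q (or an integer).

f(s, t) is a tensor product of a function of s and a function of t, and both factors are bounded continuous (hence Lebesgue integrable) on the rectangle, so Fubini's theorem applies:
  integral_R f d(m x m) = (integral_a1^b1 s ds) * (integral_a2^b2 t^2 dt).
Inner integral in s: integral_{1}^{3} s ds = (3^2 - 1^2)/2
  = 4.
Inner integral in t: integral_{1}^{3} t^2 dt = (3^3 - 1^3)/3
  = 26/3.
Product: (4) * (26/3) = 104/3.

104/3


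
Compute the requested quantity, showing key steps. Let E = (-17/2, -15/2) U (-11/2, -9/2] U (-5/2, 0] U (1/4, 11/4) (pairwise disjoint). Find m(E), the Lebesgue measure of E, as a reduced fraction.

For pairwise disjoint intervals, m(union_i I_i) = sum_i m(I_i),
and m is invariant under swapping open/closed endpoints (single points have measure 0).
So m(E) = sum_i (b_i - a_i).
  I_1 has length -15/2 - (-17/2) = 1.
  I_2 has length -9/2 - (-11/2) = 1.
  I_3 has length 0 - (-5/2) = 5/2.
  I_4 has length 11/4 - 1/4 = 5/2.
Summing:
  m(E) = 1 + 1 + 5/2 + 5/2 = 7.

7


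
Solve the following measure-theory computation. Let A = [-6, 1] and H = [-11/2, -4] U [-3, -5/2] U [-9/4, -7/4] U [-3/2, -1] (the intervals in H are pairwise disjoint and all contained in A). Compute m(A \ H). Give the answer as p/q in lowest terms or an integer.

The ambient interval has length m(A) = 1 - (-6) = 7.
Since the holes are disjoint and sit inside A, by finite additivity
  m(H) = sum_i (b_i - a_i), and m(A \ H) = m(A) - m(H).
Computing the hole measures:
  m(H_1) = -4 - (-11/2) = 3/2.
  m(H_2) = -5/2 - (-3) = 1/2.
  m(H_3) = -7/4 - (-9/4) = 1/2.
  m(H_4) = -1 - (-3/2) = 1/2.
Summed: m(H) = 3/2 + 1/2 + 1/2 + 1/2 = 3.
So m(A \ H) = 7 - 3 = 4.

4


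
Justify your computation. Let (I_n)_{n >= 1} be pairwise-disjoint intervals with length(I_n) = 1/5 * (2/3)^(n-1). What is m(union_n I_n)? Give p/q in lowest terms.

By countable additivity of the Lebesgue measure on pairwise disjoint measurable sets,
  m(union_{n >= 1} I_n) = sum_{n >= 1} m(I_n) = sum_{n >= 1} a * r^(n-1),
  with a = 1/5 and r = 2/3.
Since 0 < r = 2/3 < 1, the geometric series converges:
  sum_{n >= 1} a * r^(n-1) = a / (1 - r).
  = 1/5 / (1 - 2/3)
  = 1/5 / (1/3)
  = 3/5.

3/5


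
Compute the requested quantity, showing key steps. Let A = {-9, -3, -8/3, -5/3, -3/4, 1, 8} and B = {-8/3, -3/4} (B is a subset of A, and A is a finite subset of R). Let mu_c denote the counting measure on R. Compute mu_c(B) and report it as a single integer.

Counting measure assigns mu_c(E) = |E| (number of elements) when E is finite.
B has 2 element(s), so mu_c(B) = 2.

2


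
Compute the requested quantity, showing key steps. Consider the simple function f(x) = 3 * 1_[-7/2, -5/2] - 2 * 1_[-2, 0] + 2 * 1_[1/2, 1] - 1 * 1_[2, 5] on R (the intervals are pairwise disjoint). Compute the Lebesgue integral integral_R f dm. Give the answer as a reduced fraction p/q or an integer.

For a simple function f = sum_i c_i * 1_{A_i} with disjoint A_i,
  integral f dm = sum_i c_i * m(A_i).
Lengths of the A_i:
  m(A_1) = -5/2 - (-7/2) = 1.
  m(A_2) = 0 - (-2) = 2.
  m(A_3) = 1 - 1/2 = 1/2.
  m(A_4) = 5 - 2 = 3.
Contributions c_i * m(A_i):
  (3) * (1) = 3.
  (-2) * (2) = -4.
  (2) * (1/2) = 1.
  (-1) * (3) = -3.
Total: 3 - 4 + 1 - 3 = -3.

-3


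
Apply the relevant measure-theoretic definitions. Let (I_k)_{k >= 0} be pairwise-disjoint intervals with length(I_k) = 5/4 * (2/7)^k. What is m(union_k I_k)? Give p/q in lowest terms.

By countable additivity of the Lebesgue measure on pairwise disjoint measurable sets,
  m(union_{k >= 0} I_k) = sum_{k >= 0} m(I_k) = sum_{k >= 0} a * r^k,
  with a = 5/4 and r = 2/7.
Since 0 < r = 2/7 < 1, the geometric series converges:
  sum_{k >= 0} a * r^k = a / (1 - r).
  = 5/4 / (1 - 2/7)
  = 5/4 / (5/7)
  = 7/4.

7/4


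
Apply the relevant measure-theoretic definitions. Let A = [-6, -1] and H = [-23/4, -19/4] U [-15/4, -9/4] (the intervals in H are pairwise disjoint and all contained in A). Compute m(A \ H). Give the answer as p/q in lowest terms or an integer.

The ambient interval has length m(A) = -1 - (-6) = 5.
Since the holes are disjoint and sit inside A, by finite additivity
  m(H) = sum_i (b_i - a_i), and m(A \ H) = m(A) - m(H).
Computing the hole measures:
  m(H_1) = -19/4 - (-23/4) = 1.
  m(H_2) = -9/4 - (-15/4) = 3/2.
Summed: m(H) = 1 + 3/2 = 5/2.
So m(A \ H) = 5 - 5/2 = 5/2.

5/2


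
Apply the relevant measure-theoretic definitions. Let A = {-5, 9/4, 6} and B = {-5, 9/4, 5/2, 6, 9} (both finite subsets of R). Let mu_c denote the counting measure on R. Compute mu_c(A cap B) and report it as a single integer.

Counting measure on a finite set equals cardinality. mu_c(A cap B) = |A cap B| (elements appearing in both).
Enumerating the elements of A that also lie in B gives 3 element(s).
So mu_c(A cap B) = 3.

3


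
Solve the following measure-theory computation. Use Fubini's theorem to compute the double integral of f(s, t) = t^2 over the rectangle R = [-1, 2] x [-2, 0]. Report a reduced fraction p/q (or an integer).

f(s, t) is a tensor product of a function of s and a function of t, and both factors are bounded continuous (hence Lebesgue integrable) on the rectangle, so Fubini's theorem applies:
  integral_R f d(m x m) = (integral_a1^b1 1 ds) * (integral_a2^b2 t^2 dt).
Inner integral in s: integral_{-1}^{2} 1 ds = (2^1 - (-1)^1)/1
  = 3.
Inner integral in t: integral_{-2}^{0} t^2 dt = (0^3 - (-2)^3)/3
  = 8/3.
Product: (3) * (8/3) = 8.

8


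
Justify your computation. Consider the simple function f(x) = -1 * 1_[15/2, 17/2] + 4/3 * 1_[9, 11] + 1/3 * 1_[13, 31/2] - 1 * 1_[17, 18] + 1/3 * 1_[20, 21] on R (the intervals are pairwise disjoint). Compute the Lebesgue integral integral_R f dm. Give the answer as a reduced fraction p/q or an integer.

For a simple function f = sum_i c_i * 1_{A_i} with disjoint A_i,
  integral f dm = sum_i c_i * m(A_i).
Lengths of the A_i:
  m(A_1) = 17/2 - 15/2 = 1.
  m(A_2) = 11 - 9 = 2.
  m(A_3) = 31/2 - 13 = 5/2.
  m(A_4) = 18 - 17 = 1.
  m(A_5) = 21 - 20 = 1.
Contributions c_i * m(A_i):
  (-1) * (1) = -1.
  (4/3) * (2) = 8/3.
  (1/3) * (5/2) = 5/6.
  (-1) * (1) = -1.
  (1/3) * (1) = 1/3.
Total: -1 + 8/3 + 5/6 - 1 + 1/3 = 11/6.

11/6


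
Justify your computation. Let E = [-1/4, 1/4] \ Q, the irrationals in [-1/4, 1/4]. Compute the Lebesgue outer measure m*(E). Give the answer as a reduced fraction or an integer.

The interval I = [-1/4, 1/4] has m(I) = 1/4 - (-1/4) = 1/2 (endpoints are measure-zero, so open/closed/half-open agree). Write I = (I cap Q) u (I \ Q). The rationals in I are countable, so m*(I cap Q) = 0 (cover each rational by intervals whose total length is arbitrarily small). By countable subadditivity m*(I) <= m*(I cap Q) + m*(I \ Q), hence m*(I \ Q) >= m(I) = 1/2. The reverse inequality m*(I \ Q) <= m*(I) = 1/2 is trivial since (I \ Q) is a subset of I. Therefore m*(I \ Q) = 1/2.

1/2


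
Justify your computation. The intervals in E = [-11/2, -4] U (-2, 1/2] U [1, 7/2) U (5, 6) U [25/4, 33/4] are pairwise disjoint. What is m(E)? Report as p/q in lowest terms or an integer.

For pairwise disjoint intervals, m(union_i I_i) = sum_i m(I_i),
and m is invariant under swapping open/closed endpoints (single points have measure 0).
So m(E) = sum_i (b_i - a_i).
  I_1 has length -4 - (-11/2) = 3/2.
  I_2 has length 1/2 - (-2) = 5/2.
  I_3 has length 7/2 - 1 = 5/2.
  I_4 has length 6 - 5 = 1.
  I_5 has length 33/4 - 25/4 = 2.
Summing:
  m(E) = 3/2 + 5/2 + 5/2 + 1 + 2 = 19/2.

19/2


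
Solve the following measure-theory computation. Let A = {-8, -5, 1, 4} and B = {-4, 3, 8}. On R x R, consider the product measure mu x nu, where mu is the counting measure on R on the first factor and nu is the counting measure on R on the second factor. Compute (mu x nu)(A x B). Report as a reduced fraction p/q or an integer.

For a measurable rectangle A x B, the product measure satisfies
  (mu x nu)(A x B) = mu(A) * nu(B).
  mu(A) = 4.
  nu(B) = 3.
  (mu x nu)(A x B) = 4 * 3 = 12.

12


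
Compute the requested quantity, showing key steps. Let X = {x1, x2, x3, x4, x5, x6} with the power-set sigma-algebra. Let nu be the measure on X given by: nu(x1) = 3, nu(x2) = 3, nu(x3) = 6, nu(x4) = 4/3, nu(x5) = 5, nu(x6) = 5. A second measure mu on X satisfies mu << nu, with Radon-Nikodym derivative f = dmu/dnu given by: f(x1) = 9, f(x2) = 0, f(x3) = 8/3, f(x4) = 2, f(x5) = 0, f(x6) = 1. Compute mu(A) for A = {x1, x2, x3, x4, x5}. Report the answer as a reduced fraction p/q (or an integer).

By the defining property of the Radon-Nikodym derivative, for every measurable set A,
  mu(A) = integral_A f dnu.
Since nu is a discrete measure concentrated on the atoms of X, the integral over A reduces to the sum
  mu(A) = sum_{x in A} f(x) * nu({x}).
Computing each term:
  x1: f(x1) * nu(x1) = 9 * 3 = 27.
  x2: f(x2) * nu(x2) = 0 * 3 = 0.
  x3: f(x3) * nu(x3) = 8/3 * 6 = 16.
  x4: f(x4) * nu(x4) = 2 * 4/3 = 8/3.
  x5: f(x5) * nu(x5) = 0 * 5 = 0.
Summing: mu(A) = 27 + 0 + 16 + 8/3 + 0 = 137/3.

137/3


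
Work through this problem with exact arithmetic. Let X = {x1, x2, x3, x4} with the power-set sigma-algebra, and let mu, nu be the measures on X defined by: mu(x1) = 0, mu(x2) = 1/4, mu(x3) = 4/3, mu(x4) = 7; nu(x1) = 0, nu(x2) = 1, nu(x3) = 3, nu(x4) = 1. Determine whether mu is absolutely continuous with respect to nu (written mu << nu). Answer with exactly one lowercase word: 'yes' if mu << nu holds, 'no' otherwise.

mu << nu means: every nu-null measurable set is also mu-null; equivalently, for every atom x, if nu({x}) = 0 then mu({x}) = 0.
Checking each atom:
  x1: nu = 0, mu = 0 -> consistent with mu << nu.
  x2: nu = 1 > 0 -> no constraint.
  x3: nu = 3 > 0 -> no constraint.
  x4: nu = 1 > 0 -> no constraint.
No atom violates the condition. Therefore mu << nu.

yes


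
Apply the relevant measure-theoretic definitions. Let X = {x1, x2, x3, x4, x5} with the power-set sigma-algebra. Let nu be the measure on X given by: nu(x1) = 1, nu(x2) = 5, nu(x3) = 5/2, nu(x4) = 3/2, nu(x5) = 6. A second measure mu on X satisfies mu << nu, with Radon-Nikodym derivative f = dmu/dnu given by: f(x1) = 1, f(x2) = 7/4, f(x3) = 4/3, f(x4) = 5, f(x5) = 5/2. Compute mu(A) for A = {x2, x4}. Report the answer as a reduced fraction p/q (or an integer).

By the defining property of the Radon-Nikodym derivative, for every measurable set A,
  mu(A) = integral_A f dnu.
Since nu is a discrete measure concentrated on the atoms of X, the integral over A reduces to the sum
  mu(A) = sum_{x in A} f(x) * nu({x}).
Computing each term:
  x2: f(x2) * nu(x2) = 7/4 * 5 = 35/4.
  x4: f(x4) * nu(x4) = 5 * 3/2 = 15/2.
Summing: mu(A) = 35/4 + 15/2 = 65/4.

65/4


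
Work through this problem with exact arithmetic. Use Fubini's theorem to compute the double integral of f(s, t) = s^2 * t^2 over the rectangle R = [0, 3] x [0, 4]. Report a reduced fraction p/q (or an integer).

f(s, t) is a tensor product of a function of s and a function of t, and both factors are bounded continuous (hence Lebesgue integrable) on the rectangle, so Fubini's theorem applies:
  integral_R f d(m x m) = (integral_a1^b1 s^2 ds) * (integral_a2^b2 t^2 dt).
Inner integral in s: integral_{0}^{3} s^2 ds = (3^3 - 0^3)/3
  = 9.
Inner integral in t: integral_{0}^{4} t^2 dt = (4^3 - 0^3)/3
  = 64/3.
Product: (9) * (64/3) = 192.

192


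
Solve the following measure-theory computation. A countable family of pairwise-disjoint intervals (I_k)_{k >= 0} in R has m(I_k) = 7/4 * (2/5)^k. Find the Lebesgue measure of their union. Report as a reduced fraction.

By countable additivity of the Lebesgue measure on pairwise disjoint measurable sets,
  m(union_{k >= 0} I_k) = sum_{k >= 0} m(I_k) = sum_{k >= 0} a * r^k,
  with a = 7/4 and r = 2/5.
Since 0 < r = 2/5 < 1, the geometric series converges:
  sum_{k >= 0} a * r^k = a / (1 - r).
  = 7/4 / (1 - 2/5)
  = 7/4 / (3/5)
  = 35/12.

35/12


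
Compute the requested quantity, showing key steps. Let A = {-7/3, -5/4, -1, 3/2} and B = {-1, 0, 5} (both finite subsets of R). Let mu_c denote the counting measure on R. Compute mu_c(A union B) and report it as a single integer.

Counting measure on a finite set equals cardinality. By inclusion-exclusion, |A union B| = |A| + |B| - |A cap B|.
|A| = 4, |B| = 3, |A cap B| = 1.
So mu_c(A union B) = 4 + 3 - 1 = 6.

6


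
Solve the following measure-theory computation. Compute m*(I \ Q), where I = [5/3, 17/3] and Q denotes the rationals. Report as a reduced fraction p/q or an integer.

The interval I = [5/3, 17/3] has m(I) = 17/3 - 5/3 = 4 (endpoints are measure-zero, so open/closed/half-open agree). Write I = (I cap Q) u (I \ Q). The rationals in I are countable, so m*(I cap Q) = 0 (cover each rational by intervals whose total length is arbitrarily small). By countable subadditivity m*(I) <= m*(I cap Q) + m*(I \ Q), hence m*(I \ Q) >= m(I) = 4. The reverse inequality m*(I \ Q) <= m*(I) = 4 is trivial since (I \ Q) is a subset of I. Therefore m*(I \ Q) = 4.

4


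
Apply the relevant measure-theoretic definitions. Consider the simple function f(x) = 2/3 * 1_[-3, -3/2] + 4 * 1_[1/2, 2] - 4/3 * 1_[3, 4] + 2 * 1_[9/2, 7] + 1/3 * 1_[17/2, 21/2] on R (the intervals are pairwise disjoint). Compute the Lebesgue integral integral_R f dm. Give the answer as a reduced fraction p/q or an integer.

For a simple function f = sum_i c_i * 1_{A_i} with disjoint A_i,
  integral f dm = sum_i c_i * m(A_i).
Lengths of the A_i:
  m(A_1) = -3/2 - (-3) = 3/2.
  m(A_2) = 2 - 1/2 = 3/2.
  m(A_3) = 4 - 3 = 1.
  m(A_4) = 7 - 9/2 = 5/2.
  m(A_5) = 21/2 - 17/2 = 2.
Contributions c_i * m(A_i):
  (2/3) * (3/2) = 1.
  (4) * (3/2) = 6.
  (-4/3) * (1) = -4/3.
  (2) * (5/2) = 5.
  (1/3) * (2) = 2/3.
Total: 1 + 6 - 4/3 + 5 + 2/3 = 34/3.

34/3


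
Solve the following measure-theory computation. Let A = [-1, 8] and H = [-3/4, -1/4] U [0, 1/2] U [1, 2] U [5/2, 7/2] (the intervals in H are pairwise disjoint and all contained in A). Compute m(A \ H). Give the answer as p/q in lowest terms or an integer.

The ambient interval has length m(A) = 8 - (-1) = 9.
Since the holes are disjoint and sit inside A, by finite additivity
  m(H) = sum_i (b_i - a_i), and m(A \ H) = m(A) - m(H).
Computing the hole measures:
  m(H_1) = -1/4 - (-3/4) = 1/2.
  m(H_2) = 1/2 - 0 = 1/2.
  m(H_3) = 2 - 1 = 1.
  m(H_4) = 7/2 - 5/2 = 1.
Summed: m(H) = 1/2 + 1/2 + 1 + 1 = 3.
So m(A \ H) = 9 - 3 = 6.

6


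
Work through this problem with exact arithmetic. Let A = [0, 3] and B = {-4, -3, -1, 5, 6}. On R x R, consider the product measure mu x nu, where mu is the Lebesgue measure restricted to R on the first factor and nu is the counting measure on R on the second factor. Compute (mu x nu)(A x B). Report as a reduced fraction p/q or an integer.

For a measurable rectangle A x B, the product measure satisfies
  (mu x nu)(A x B) = mu(A) * nu(B).
  mu(A) = 3.
  nu(B) = 5.
  (mu x nu)(A x B) = 3 * 5 = 15.

15


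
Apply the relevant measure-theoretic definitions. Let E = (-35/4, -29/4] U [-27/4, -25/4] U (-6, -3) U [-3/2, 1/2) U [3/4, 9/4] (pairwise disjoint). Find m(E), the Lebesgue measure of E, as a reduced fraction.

For pairwise disjoint intervals, m(union_i I_i) = sum_i m(I_i),
and m is invariant under swapping open/closed endpoints (single points have measure 0).
So m(E) = sum_i (b_i - a_i).
  I_1 has length -29/4 - (-35/4) = 3/2.
  I_2 has length -25/4 - (-27/4) = 1/2.
  I_3 has length -3 - (-6) = 3.
  I_4 has length 1/2 - (-3/2) = 2.
  I_5 has length 9/4 - 3/4 = 3/2.
Summing:
  m(E) = 3/2 + 1/2 + 3 + 2 + 3/2 = 17/2.

17/2


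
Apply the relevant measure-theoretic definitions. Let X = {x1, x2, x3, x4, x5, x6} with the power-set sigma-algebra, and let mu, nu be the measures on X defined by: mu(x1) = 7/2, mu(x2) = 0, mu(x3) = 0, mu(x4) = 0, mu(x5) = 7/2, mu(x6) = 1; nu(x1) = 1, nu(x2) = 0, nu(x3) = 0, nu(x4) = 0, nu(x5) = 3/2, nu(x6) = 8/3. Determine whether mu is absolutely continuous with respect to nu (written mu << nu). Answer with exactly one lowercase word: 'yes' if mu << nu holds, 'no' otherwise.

mu << nu means: every nu-null measurable set is also mu-null; equivalently, for every atom x, if nu({x}) = 0 then mu({x}) = 0.
Checking each atom:
  x1: nu = 1 > 0 -> no constraint.
  x2: nu = 0, mu = 0 -> consistent with mu << nu.
  x3: nu = 0, mu = 0 -> consistent with mu << nu.
  x4: nu = 0, mu = 0 -> consistent with mu << nu.
  x5: nu = 3/2 > 0 -> no constraint.
  x6: nu = 8/3 > 0 -> no constraint.
No atom violates the condition. Therefore mu << nu.

yes


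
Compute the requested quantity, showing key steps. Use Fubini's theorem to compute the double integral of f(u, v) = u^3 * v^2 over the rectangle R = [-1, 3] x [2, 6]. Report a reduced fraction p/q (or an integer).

f(u, v) is a tensor product of a function of u and a function of v, and both factors are bounded continuous (hence Lebesgue integrable) on the rectangle, so Fubini's theorem applies:
  integral_R f d(m x m) = (integral_a1^b1 u^3 du) * (integral_a2^b2 v^2 dv).
Inner integral in u: integral_{-1}^{3} u^3 du = (3^4 - (-1)^4)/4
  = 20.
Inner integral in v: integral_{2}^{6} v^2 dv = (6^3 - 2^3)/3
  = 208/3.
Product: (20) * (208/3) = 4160/3.

4160/3


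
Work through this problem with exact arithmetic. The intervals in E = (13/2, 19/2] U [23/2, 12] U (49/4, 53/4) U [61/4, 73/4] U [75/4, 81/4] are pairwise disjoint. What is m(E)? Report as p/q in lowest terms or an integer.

For pairwise disjoint intervals, m(union_i I_i) = sum_i m(I_i),
and m is invariant under swapping open/closed endpoints (single points have measure 0).
So m(E) = sum_i (b_i - a_i).
  I_1 has length 19/2 - 13/2 = 3.
  I_2 has length 12 - 23/2 = 1/2.
  I_3 has length 53/4 - 49/4 = 1.
  I_4 has length 73/4 - 61/4 = 3.
  I_5 has length 81/4 - 75/4 = 3/2.
Summing:
  m(E) = 3 + 1/2 + 1 + 3 + 3/2 = 9.

9


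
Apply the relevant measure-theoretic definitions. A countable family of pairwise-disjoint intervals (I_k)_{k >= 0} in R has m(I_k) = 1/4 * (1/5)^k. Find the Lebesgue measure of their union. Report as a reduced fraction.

By countable additivity of the Lebesgue measure on pairwise disjoint measurable sets,
  m(union_{k >= 0} I_k) = sum_{k >= 0} m(I_k) = sum_{k >= 0} a * r^k,
  with a = 1/4 and r = 1/5.
Since 0 < r = 1/5 < 1, the geometric series converges:
  sum_{k >= 0} a * r^k = a / (1 - r).
  = 1/4 / (1 - 1/5)
  = 1/4 / (4/5)
  = 5/16.

5/16


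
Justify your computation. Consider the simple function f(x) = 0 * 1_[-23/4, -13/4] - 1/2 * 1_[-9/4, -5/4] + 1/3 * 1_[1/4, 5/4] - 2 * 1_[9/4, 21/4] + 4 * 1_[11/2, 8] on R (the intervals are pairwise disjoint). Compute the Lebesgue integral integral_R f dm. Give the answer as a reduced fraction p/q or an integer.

For a simple function f = sum_i c_i * 1_{A_i} with disjoint A_i,
  integral f dm = sum_i c_i * m(A_i).
Lengths of the A_i:
  m(A_1) = -13/4 - (-23/4) = 5/2.
  m(A_2) = -5/4 - (-9/4) = 1.
  m(A_3) = 5/4 - 1/4 = 1.
  m(A_4) = 21/4 - 9/4 = 3.
  m(A_5) = 8 - 11/2 = 5/2.
Contributions c_i * m(A_i):
  (0) * (5/2) = 0.
  (-1/2) * (1) = -1/2.
  (1/3) * (1) = 1/3.
  (-2) * (3) = -6.
  (4) * (5/2) = 10.
Total: 0 - 1/2 + 1/3 - 6 + 10 = 23/6.

23/6
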